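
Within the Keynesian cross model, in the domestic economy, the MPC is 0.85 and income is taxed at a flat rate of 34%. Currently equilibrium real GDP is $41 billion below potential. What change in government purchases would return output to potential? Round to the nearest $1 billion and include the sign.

Spending multiplier = 1/(1 − c(1−t)) = 1/(1 − 0.85×0.66) = 1/0.439 ≈ 2.278.
Need ΔY = +$41 billion, so ΔG = ΔY/k = (+$41 billion) × 0.439 ≈ +$18 billion.
The government should increase government purchases by $18 billion.

+$18 billion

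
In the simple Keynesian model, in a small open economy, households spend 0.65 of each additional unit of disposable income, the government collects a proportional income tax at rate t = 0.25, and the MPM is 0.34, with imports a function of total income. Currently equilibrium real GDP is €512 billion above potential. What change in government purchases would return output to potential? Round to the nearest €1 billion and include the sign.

−€436 billion

Spending multiplier = 1/(1 − c(1−t) + m) = 1/(1 − 0.65×0.75 + 0.34) = 1/0.8525 ≈ 1.173.
Need ΔY = −€512 billion, so ΔG = ΔY/k = (−€512 billion) × 0.8525 ≈ −€436 billion.
The government should cut government purchases by €436 billion.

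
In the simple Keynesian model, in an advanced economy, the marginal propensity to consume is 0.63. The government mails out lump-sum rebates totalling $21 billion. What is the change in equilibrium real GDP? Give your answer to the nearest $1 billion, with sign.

+$36 billion

A lump-sum tax change of −$21 billion shifts disposable income by +$21 billion; first-round consumption changes by −c × ΔT = −0.63 × (−$21 billion) = +$13.23 billion.
Expenditure multiplier = 1/(1 − MPC) = 1/(1 − 0.63) = 1/0.37 ≈ 2.703.
The tax multiplier is −c × k ≈ −1.703, so ΔY = k × (−c·ΔT) = (+$13.23 billion) / 0.37 ≈ +$36 billion.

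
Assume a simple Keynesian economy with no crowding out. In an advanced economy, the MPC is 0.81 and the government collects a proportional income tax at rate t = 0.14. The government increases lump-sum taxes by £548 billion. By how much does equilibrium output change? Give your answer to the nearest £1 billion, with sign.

−£1,463 billion

A lump-sum tax change of +£548 billion shifts disposable income by −£548 billion; first-round consumption changes by −c × ΔT = −0.81 × (+£548 billion) = −£443.88 billion.
Expenditure multiplier = 1/(1 − c(1−t)) = 1/(1 − 0.81×0.86) = 1/0.3034 ≈ 3.296.
The tax multiplier is −c × k ≈ −2.67, so ΔY = k × (−c·ΔT) = (−£443.88 billion) / 0.3034 ≈ −£1,463 billion.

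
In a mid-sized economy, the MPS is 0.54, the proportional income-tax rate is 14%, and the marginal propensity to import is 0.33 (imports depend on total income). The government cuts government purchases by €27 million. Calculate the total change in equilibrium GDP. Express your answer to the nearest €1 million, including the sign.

MPC = 1 − MPS = 1 − 0.54 = 0.46.
Expenditure multiplier = 1/(1 − c(1−t) + m) = 1/(1 − 0.46×0.86 + 0.33) = 1/0.9344 ≈ 1.07.
ΔY = k × ΔG = (−€27 million) / 0.9344 ≈ −€29 million.

−€29 million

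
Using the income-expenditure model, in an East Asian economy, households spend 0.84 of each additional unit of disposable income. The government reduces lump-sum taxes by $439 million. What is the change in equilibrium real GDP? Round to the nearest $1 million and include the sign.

+$2,305 million

A lump-sum tax change of −$439 million shifts disposable income by +$439 million; first-round consumption changes by −c × ΔT = −0.84 × (−$439 million) = +$368.76 million.
Expenditure multiplier = 1/(1 − MPC) = 1/(1 − 0.84) = 1/0.16 = 6.25.
The tax multiplier is −c × k = −5.25, so ΔY = k × (−c·ΔT) = (+$368.76 million) / 0.16 ≈ +$2,305 million.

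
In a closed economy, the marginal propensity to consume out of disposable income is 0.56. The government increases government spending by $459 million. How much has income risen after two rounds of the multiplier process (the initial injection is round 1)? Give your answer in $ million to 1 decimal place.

$716.0 million

Round 1 adds ΔG = $459 million; each later round is MPC = 0.56 times the previous.
After 2 rounds: 459 + 257.04 = ΔG·(1 − c^2)/(1 − c) = 459 × (1 − 0.3136)/0.44 ≈ $716 million.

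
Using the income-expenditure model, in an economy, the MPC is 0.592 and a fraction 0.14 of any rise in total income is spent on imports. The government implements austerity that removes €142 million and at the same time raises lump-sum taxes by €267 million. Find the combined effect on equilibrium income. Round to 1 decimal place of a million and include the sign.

Expenditure multiplier = 1/(1 − c + m) = 1/(1 − 0.592 + 0.14) = 1/0.548 ≈ 1.825.
ΔG contributes k·ΔG = (−€142 million) / 0.548 ≈ −€259.1 million.
ΔT of +€267 million changes first-round spending by −c·ΔT = −€158.064 million, contributing k·(−c·ΔT) = (−€158.064 million) / 0.548 ≈ −€288.4 million.
Net ΔY = k(ΔG − c·ΔT) = (−€300.064 million) / 0.548 ≈ −€547.6 million.

−€547.6 million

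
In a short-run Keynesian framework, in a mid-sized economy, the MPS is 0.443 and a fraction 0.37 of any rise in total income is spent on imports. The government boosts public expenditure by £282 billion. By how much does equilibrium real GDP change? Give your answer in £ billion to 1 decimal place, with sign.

MPC = 1 − MPS = 1 − 0.443 = 0.557.
Expenditure multiplier = 1/(1 − c + m) = 1/(1 − 0.557 + 0.37) = 1/0.813 ≈ 1.23.
ΔY = k × ΔG = (+£282 billion) / 0.813 ≈ +£346.9 billion.

+£346.9 billion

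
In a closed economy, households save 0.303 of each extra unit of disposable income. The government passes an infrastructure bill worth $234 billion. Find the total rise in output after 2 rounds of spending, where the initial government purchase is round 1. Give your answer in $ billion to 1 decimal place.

$397.1 billion

MPC = 1 − MPS = 1 − 0.303 = 0.697.
Round 1 adds ΔG = $234 billion; each later round is MPC = 0.697 times the previous.
After 2 rounds: 234 + 163.098 = ΔG·(1 − c^2)/(1 − c) = 234 × (1 − 0.485809)/0.303 ≈ $397.1 billion.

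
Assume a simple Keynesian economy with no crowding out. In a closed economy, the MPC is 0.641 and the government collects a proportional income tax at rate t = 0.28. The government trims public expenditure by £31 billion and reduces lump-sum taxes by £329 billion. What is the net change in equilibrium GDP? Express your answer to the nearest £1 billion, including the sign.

Expenditure multiplier = 1/(1 − c(1−t)) = 1/(1 − 0.641×0.72) = 1/0.53848 ≈ 1.857.
ΔG contributes k·ΔG = (−£31 billion) / 0.53848 ≈ −£57.6 billion.
ΔT of −£329 billion changes first-round spending by −c·ΔT = +£210.889 billion, contributing k·(−c·ΔT) = (+£210.889 billion) / 0.53848 ≈ +£391.6 billion.
Net ΔY = k(ΔG − c·ΔT) = (+£179.889 billion) / 0.53848 ≈ +£334 billion.

+£334 billion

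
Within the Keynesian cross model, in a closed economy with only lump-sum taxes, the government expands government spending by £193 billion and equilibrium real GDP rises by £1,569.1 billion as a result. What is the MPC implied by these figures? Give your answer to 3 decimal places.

0.877

Implied spending multiplier k = ΔY/ΔG = 1,569.1/193 ≈ 8.1301.
Since k = 1/(1 − MPC), MPC = 1 − 1/k = 1 − ΔG/ΔY = 1 − 193/1,569.1 ≈ 0.877.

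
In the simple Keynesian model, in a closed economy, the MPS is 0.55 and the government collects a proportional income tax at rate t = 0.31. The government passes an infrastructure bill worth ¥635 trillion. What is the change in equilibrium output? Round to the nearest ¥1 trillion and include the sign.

MPC = 1 − MPS = 1 − 0.55 = 0.45.
Spending multiplier = 1/(1 − c(1−t)) = 1/(1 − 0.45×0.69) = 1/0.6895 ≈ 1.45.
ΔY = k × ΔG = (+¥635 trillion) / 0.6895 ≈ +¥921 trillion.

+¥921 trillion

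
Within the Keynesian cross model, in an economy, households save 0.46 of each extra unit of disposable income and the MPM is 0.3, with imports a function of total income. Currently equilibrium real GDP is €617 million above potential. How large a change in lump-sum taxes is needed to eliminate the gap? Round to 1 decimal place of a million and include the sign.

+€868.4 million

MPC = 1 − MPS = 1 − 0.46 = 0.54.
Spending multiplier = 1/(1 − c + m) = 1/(1 − 0.54 + 0.3) = 1/0.76 ≈ 1.316.
Tax multiplier = −c·k = −0.54/0.76 ≈ −0.711. Need ΔY = −€617 million, so ΔT = ΔY/(−c·k) = −(−€617 million) × 0.76 / 0.54 ≈ +€868.4 million.
The government should raise lump-sum taxes by €868.4 million.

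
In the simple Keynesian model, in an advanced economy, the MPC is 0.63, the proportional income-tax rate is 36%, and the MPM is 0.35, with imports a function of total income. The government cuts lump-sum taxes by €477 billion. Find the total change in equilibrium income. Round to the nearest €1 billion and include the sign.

+€317 billion

A lump-sum tax change of −€477 billion shifts disposable income by +€477 billion; first-round consumption changes by −c × ΔT = −0.63 × (−€477 billion) = +€300.51 billion.
Expenditure multiplier = 1/(1 − c(1−t) + m) = 1/(1 − 0.63×0.64 + 0.35) = 1/0.9468 ≈ 1.056.
The tax multiplier is −c × k ≈ −0.665, so ΔY = k × (−c·ΔT) = (+€300.51 billion) / 0.9468 ≈ +€317 billion.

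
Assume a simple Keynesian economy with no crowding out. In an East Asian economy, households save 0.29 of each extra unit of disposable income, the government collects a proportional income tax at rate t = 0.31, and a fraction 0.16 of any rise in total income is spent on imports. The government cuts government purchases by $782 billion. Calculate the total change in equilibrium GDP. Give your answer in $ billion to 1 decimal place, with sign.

MPC = 1 − MPS = 1 − 0.29 = 0.71.
Government-spending multiplier = 1/(1 − c(1−t) + m) = 1/(1 − 0.71×0.69 + 0.16) = 1/0.6701 ≈ 1.492.
ΔY = k × ΔG = (−$782 billion) / 0.6701 ≈ −$1,167 billion.

−$1,167.0 billion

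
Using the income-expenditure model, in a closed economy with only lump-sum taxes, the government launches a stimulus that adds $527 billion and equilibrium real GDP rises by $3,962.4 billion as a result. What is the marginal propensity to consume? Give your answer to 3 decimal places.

0.867

Implied spending multiplier k = ΔY/ΔG = 3,962.4/527 ≈ 7.5188.
Since k = 1/(1 − MPC), MPC = 1 − 1/k = 1 − ΔG/ΔY = 1 − 527/3,962.4 ≈ 0.867.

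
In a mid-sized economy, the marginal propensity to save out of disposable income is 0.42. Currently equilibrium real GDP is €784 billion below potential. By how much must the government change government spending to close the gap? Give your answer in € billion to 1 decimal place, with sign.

+€329.3 billion

MPC = 1 − MPS = 1 − 0.42 = 0.58.
Spending multiplier = 1/(1 − MPC) = 1/(1 − 0.58) = 1/0.42 ≈ 2.381.
Need ΔY = +€784 billion, so ΔG = ΔY/k = (+€784 billion) × 0.42 ≈ +€329.3 billion.
The government should increase government spending by €329.3 billion.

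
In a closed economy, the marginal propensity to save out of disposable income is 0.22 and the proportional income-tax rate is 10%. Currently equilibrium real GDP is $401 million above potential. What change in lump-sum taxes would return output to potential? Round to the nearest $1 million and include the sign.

MPC = 1 − MPS = 1 − 0.22 = 0.78.
Spending multiplier = 1/(1 − c(1−t)) = 1/(1 − 0.78×0.9) = 1/0.298 ≈ 3.356.
Tax multiplier = −c·k = −0.78/0.298 ≈ −2.617. Need ΔY = −$401 million, so ΔT = ΔY/(−c·k) = −(−$401 million) × 0.298 / 0.78 ≈ +$153 million.
The government should raise lump-sum taxes by $153 million.

+$153 million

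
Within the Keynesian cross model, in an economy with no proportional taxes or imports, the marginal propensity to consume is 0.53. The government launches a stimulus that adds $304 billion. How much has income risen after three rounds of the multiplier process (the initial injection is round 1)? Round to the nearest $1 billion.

Round 1 adds ΔG = $304 billion; each later round is MPC = 0.53 times the previous.
After 3 rounds: 304 + 161.12 + 85.3936 = ΔG·(1 − c^3)/(1 − c) = 304 × (1 − 0.148877)/0.47 ≈ $551 billion.

$551 billion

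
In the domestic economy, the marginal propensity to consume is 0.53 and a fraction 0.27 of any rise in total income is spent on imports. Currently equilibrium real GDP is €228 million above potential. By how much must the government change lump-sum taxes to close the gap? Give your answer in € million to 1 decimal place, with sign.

+€318.3 million

Spending multiplier = 1/(1 − c + m) = 1/(1 − 0.53 + 0.27) = 1/0.74 ≈ 1.351.
Tax multiplier = −c·k = −0.53/0.74 ≈ −0.716. Need ΔY = −€228 million, so ΔT = ΔY/(−c·k) = −(−€228 million) × 0.74 / 0.53 ≈ +€318.3 million.
The government should raise lump-sum taxes by €318.3 million.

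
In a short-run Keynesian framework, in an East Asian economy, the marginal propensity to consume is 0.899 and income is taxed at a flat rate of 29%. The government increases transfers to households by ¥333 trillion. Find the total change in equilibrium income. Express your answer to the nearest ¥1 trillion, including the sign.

The transfer change shifts disposable income by +¥333 trillion, so first-round consumption changes by c·ΔTR = 0.899 × (+¥333 trillion) = +¥299.367 trillion.
Expenditure multiplier = 1/(1 − c(1−t)) = 1/(1 − 0.899×0.71) = 1/0.36171 ≈ 2.765.
The transfer multiplier is c × k ≈ 2.485, so ΔY = k × (c·ΔTR) = (+¥299.367 trillion) / 0.36171 ≈ +¥828 trillion.

+¥828 trillion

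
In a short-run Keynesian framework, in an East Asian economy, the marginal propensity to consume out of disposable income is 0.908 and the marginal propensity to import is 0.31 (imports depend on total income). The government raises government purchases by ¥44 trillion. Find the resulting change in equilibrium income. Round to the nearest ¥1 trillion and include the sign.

Spending multiplier = 1/(1 − c + m) = 1/(1 − 0.908 + 0.31) = 1/0.402 ≈ 2.488.
ΔY = k × ΔG = (+¥44 trillion) / 0.402 ≈ +¥109 trillion.

+¥109 trillion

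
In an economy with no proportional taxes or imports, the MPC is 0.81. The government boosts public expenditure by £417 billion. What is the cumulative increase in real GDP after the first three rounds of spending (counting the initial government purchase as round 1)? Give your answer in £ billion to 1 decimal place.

£1,028.4 billion

Round 1 adds ΔG = £417 billion; each later round is MPC = 0.81 times the previous.
After 3 rounds: 417 + 337.77 + 273.5937 = ΔG·(1 − c^3)/(1 − c) = 417 × (1 − 0.531441)/0.19 ≈ £1,028.4 billion.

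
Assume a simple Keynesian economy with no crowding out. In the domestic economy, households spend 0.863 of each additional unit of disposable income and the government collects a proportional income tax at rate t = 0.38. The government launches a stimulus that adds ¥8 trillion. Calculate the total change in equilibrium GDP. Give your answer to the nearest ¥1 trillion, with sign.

+¥17 trillion

Government-spending multiplier = 1/(1 − c(1−t)) = 1/(1 − 0.863×0.62) = 1/0.46494 ≈ 2.151.
ΔY = k × ΔG = (+¥8 trillion) / 0.46494 ≈ +¥17 trillion.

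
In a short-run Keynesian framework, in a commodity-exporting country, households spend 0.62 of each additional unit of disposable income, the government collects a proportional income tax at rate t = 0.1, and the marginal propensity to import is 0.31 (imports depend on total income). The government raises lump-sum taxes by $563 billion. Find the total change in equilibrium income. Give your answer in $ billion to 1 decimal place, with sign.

A lump-sum tax change of +$563 billion shifts disposable income by −$563 billion; first-round consumption changes by −c × ΔT = −0.62 × (+$563 billion) = −$349.06 billion.
Expenditure multiplier = 1/(1 − c(1−t) + m) = 1/(1 − 0.62×0.9 + 0.31) = 1/0.752 ≈ 1.33.
The tax multiplier is −c × k ≈ −0.824, so ΔY = k × (−c·ΔT) = (−$349.06 billion) / 0.752 ≈ −$464.2 billion.

−$464.2 billion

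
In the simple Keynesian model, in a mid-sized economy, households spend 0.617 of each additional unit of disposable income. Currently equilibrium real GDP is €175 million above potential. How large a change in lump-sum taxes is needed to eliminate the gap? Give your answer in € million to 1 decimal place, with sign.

Spending multiplier = 1/(1 − MPC) = 1/(1 − 0.617) = 1/0.383 ≈ 2.611.
Tax multiplier = −c·k = −0.617/0.383 ≈ −1.611. Need ΔY = −€175 million, so ΔT = ΔY/(−c·k) = −(−€175 million) × 0.383 / 0.617 ≈ +€108.6 million.
The government should raise lump-sum taxes by €108.6 million.

+€108.6 million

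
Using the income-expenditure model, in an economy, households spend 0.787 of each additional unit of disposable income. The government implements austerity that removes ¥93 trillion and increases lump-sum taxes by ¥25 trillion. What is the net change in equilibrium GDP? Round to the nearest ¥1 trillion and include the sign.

−¥529 trillion

Expenditure multiplier = 1/(1 − MPC) = 1/(1 − 0.787) = 1/0.213 ≈ 4.695.
ΔG contributes k·ΔG = (−¥93 trillion) / 0.213 ≈ −¥436.6 trillion.
ΔT of +¥25 trillion changes first-round spending by −c·ΔT = −¥19.675 trillion, contributing k·(−c·ΔT) = (−¥19.675 trillion) / 0.213 ≈ −¥92.4 trillion.
Net ΔY = k(ΔG − c·ΔT) = (−¥112.675 trillion) / 0.213 ≈ −¥529 trillion.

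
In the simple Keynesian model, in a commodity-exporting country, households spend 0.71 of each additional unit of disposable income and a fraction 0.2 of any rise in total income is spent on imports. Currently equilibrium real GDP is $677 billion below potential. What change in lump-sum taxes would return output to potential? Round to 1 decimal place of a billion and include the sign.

Spending multiplier = 1/(1 − c + m) = 1/(1 − 0.71 + 0.2) = 1/0.49 ≈ 2.041.
Tax multiplier = −c·k = −0.71/0.49 ≈ −1.449. Need ΔY = +$677 billion, so ΔT = ΔY/(−c·k) = −(+$677 billion) × 0.49 / 0.71 ≈ −$467.2 billion.
The government should cut lump-sum taxes by $467.2 billion.

−$467.2 billion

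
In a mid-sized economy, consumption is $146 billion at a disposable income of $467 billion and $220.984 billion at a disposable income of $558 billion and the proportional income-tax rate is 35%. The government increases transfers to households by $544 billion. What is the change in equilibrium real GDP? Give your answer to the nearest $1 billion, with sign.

MPC = ΔC/ΔYd = (220.984 − 146)/(558 − 467) = 74.984/91 = 0.824.
The transfer change shifts disposable income by +$544 billion, so first-round consumption changes by c·ΔTR = 0.824 × (+$544 billion) = +$448.256 billion.
Expenditure multiplier = 1/(1 − c(1−t)) = 1/(1 − 0.824×0.65) = 1/0.4644 ≈ 2.153.
The transfer multiplier is c × k ≈ 1.774, so ΔY = k × (c·ΔTR) = (+$448.256 billion) / 0.4644 ≈ +$965 billion.

+$965 billion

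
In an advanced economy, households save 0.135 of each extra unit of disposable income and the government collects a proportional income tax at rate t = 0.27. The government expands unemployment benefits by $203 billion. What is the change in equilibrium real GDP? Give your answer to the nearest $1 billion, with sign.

+$476 billion

MPC = 1 − MPS = 1 − 0.135 = 0.865.
The transfer change shifts disposable income by +$203 billion, so first-round consumption changes by c·ΔTR = 0.865 × (+$203 billion) = +$175.595 billion.
Expenditure multiplier = 1/(1 − c(1−t)) = 1/(1 − 0.865×0.73) = 1/0.36855 ≈ 2.713.
The transfer multiplier is c × k ≈ 2.347, so ΔY = k × (c·ΔTR) = (+$175.595 billion) / 0.36855 ≈ +$476 billion.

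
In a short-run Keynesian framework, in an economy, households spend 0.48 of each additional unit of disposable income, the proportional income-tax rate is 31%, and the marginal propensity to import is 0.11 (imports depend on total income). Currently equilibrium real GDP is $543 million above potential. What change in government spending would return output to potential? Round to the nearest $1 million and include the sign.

−$423 million

Spending multiplier = 1/(1 − c(1−t) + m) = 1/(1 − 0.48×0.69 + 0.11) = 1/0.7788 ≈ 1.284.
Need ΔY = −$543 million, so ΔG = ΔY/k = (−$543 million) × 0.7788 ≈ −$423 million.
The government should cut government spending by $423 million.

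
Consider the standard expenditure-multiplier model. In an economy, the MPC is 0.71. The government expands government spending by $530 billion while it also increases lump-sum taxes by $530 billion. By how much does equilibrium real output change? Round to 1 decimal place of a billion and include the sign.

+$530.0 billion

Expenditure multiplier = 1/(1 − MPC) = 1/(1 − 0.71) = 1/0.29 ≈ 3.448.
ΔG contributes k·ΔG = (+$530 billion) / 0.29 ≈ +$1,827.6 billion.
ΔT of +$530 billion changes first-round spending by −c·ΔT = −$376.3 billion, contributing k·(−c·ΔT) = (−$376.3 billion) / 0.29 ≈ −$1,297.6 billion.
With ΔG = ΔT and no other leakages, the balanced-budget multiplier is 1, so ΔY = ΔG = +$530 billion.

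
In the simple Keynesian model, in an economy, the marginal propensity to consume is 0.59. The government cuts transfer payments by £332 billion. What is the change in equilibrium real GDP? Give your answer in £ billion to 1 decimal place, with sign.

The transfer change shifts disposable income by −£332 billion, so first-round consumption changes by c·ΔTR = 0.59 × (−£332 billion) = −£195.88 billion.
Expenditure multiplier = 1/(1 − MPC) = 1/(1 − 0.59) = 1/0.41 ≈ 2.439.
The transfer multiplier is c × k ≈ 1.439, so ΔY = k × (c·ΔTR) = (−£195.88 billion) / 0.41 ≈ −£477.8 billion.

−£477.8 billion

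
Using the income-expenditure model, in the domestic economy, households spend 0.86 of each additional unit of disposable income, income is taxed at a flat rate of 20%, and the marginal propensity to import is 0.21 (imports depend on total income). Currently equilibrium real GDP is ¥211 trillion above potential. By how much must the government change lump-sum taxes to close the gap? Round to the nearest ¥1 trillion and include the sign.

Spending multiplier = 1/(1 − c(1−t) + m) = 1/(1 − 0.86×0.8 + 0.21) = 1/0.522 ≈ 1.916.
Tax multiplier = −c·k = −0.86/0.522 ≈ −1.648. Need ΔY = −¥211 trillion, so ΔT = ΔY/(−c·k) = −(−¥211 trillion) × 0.522 / 0.86 ≈ +¥128 trillion.
The government should raise lump-sum taxes by ¥128 trillion.

+¥128 trillion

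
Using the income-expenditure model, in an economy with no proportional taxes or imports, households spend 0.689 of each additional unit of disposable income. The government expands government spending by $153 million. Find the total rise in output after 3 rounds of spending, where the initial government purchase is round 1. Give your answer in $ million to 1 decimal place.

$331.0 million

Round 1 adds ΔG = $153 million; each later round is MPC = 0.689 times the previous.
After 3 rounds: 153 + 105.417 + 72.632313 = ΔG·(1 − c^3)/(1 − c) = 153 × (1 − 0.327082769)/0.311 ≈ $331 million.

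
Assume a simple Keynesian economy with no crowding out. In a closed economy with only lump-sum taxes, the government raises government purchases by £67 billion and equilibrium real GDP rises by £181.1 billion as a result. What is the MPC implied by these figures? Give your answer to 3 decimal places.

0.630

Implied spending multiplier k = ΔY/ΔG = 181.1/67 ≈ 2.703.
Since k = 1/(1 − MPC), MPC = 1 − 1/k = 1 − ΔG/ΔY = 1 − 67/181.1 ≈ 0.630.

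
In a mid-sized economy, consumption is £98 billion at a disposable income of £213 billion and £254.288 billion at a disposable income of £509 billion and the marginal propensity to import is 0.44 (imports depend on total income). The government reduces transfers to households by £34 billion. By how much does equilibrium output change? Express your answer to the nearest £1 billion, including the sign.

MPC = ΔC/ΔYd = (254.288 − 98)/(509 − 213) = 156.288/296 = 0.528.
The transfer change shifts disposable income by −£34 billion, so first-round consumption changes by c·ΔTR = 0.528 × (−£34 billion) = −£17.952 billion.
Expenditure multiplier = 1/(1 − c + m) = 1/(1 − 0.528 + 0.44) = 1/0.912 ≈ 1.096.
The transfer multiplier is c × k ≈ 0.579, so ΔY = k × (c·ΔTR) = (−£17.952 billion) / 0.912 ≈ −£20 billion.

−£20 billion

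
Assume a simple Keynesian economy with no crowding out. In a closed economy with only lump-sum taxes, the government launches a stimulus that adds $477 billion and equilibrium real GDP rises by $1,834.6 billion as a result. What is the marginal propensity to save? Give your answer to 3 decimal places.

Implied spending multiplier k = ΔY/ΔG = 1,834.6/477 ≈ 3.8461.
Since k = 1/(1 − MPC), MPC = 1 − 1/k = 1 − ΔG/ΔY = 1 − 477/1,834.6 ≈ 0.740.
MPS = 1 − MPC = 0.260.

0.260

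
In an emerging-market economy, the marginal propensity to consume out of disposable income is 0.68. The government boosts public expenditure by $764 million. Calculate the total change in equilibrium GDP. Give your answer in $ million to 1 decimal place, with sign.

Spending multiplier = 1/(1 − MPC) = 1/(1 − 0.68) = 1/0.32 = 3.125.
ΔY = k × ΔG = (+$764 million) / 0.32 = +$2,387.5 million.

+$2,387.5 million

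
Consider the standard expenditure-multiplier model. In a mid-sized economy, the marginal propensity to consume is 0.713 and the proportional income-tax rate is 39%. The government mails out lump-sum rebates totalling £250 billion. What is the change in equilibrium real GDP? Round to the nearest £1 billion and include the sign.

A lump-sum tax change of −£250 billion shifts disposable income by +£250 billion; first-round consumption changes by −c × ΔT = −0.713 × (−£250 billion) = +£178.25 billion.
Expenditure multiplier = 1/(1 − c(1−t)) = 1/(1 − 0.713×0.61) = 1/0.56507 ≈ 1.77.
The tax multiplier is −c × k ≈ −1.262, so ΔY = k × (−c·ΔT) = (+£178.25 billion) / 0.56507 ≈ +£315 billion.

+£315 billion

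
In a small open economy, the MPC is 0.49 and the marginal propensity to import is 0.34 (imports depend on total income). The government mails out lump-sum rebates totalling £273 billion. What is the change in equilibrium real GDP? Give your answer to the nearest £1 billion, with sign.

A lump-sum tax change of −£273 billion shifts disposable income by +£273 billion; first-round consumption changes by −c × ΔT = −0.49 × (−£273 billion) = +£133.77 billion.
Expenditure multiplier = 1/(1 − c + m) = 1/(1 − 0.49 + 0.34) = 1/0.85 ≈ 1.176.
The tax multiplier is −c × k ≈ −0.576, so ΔY = k × (−c·ΔT) = (+£133.77 billion) / 0.85 ≈ +£157 billion.

+£157 billion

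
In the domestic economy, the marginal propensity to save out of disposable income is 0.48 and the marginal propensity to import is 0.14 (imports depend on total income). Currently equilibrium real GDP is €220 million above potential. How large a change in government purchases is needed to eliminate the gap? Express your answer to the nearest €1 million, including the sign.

MPC = 1 − MPS = 1 − 0.48 = 0.52.
Spending multiplier = 1/(1 − c + m) = 1/(1 − 0.52 + 0.14) = 1/0.62 ≈ 1.613.
Need ΔY = −€220 million, so ΔG = ΔY/k = (−€220 million) × 0.62 ≈ −€136 million.
The government should cut government purchases by €136 million.

−€136 million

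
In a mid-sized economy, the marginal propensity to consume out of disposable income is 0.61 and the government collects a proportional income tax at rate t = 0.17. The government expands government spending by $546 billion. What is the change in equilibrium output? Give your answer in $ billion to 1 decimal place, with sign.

+$1,105.9 billion

Expenditure multiplier = 1/(1 − c(1−t)) = 1/(1 − 0.61×0.83) = 1/0.4937 ≈ 2.026.
ΔY = k × ΔG = (+$546 billion) / 0.4937 ≈ +$1,105.9 billion.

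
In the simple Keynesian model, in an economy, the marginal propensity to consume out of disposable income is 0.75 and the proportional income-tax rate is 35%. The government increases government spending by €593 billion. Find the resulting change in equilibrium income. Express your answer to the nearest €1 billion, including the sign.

Government-spending multiplier = 1/(1 − c(1−t)) = 1/(1 − 0.75×0.65) = 1/0.5125 ≈ 1.951.
ΔY = k × ΔG = (+€593 billion) / 0.5125 ≈ +€1,157 billion.

+€1,157 billion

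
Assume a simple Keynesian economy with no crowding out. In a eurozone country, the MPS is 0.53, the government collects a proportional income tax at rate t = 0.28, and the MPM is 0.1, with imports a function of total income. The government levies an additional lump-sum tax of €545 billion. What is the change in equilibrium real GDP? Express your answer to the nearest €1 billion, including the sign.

MPC = 1 − MPS = 1 − 0.53 = 0.47.
A lump-sum tax change of +€545 billion shifts disposable income by −€545 billion; first-round consumption changes by −c × ΔT = −0.47 × (+€545 billion) = −€256.15 billion.
Expenditure multiplier = 1/(1 − c(1−t) + m) = 1/(1 − 0.47×0.72 + 0.1) = 1/0.7616 ≈ 1.313.
The tax multiplier is −c × k ≈ −0.617, so ΔY = k × (−c·ΔT) = (−€256.15 billion) / 0.7616 ≈ −€336 billion.

−€336 billion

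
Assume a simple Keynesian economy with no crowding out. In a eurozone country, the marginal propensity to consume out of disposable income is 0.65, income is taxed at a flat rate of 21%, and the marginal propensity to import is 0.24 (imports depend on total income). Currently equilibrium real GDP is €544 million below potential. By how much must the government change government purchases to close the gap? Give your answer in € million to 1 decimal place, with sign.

Spending multiplier = 1/(1 − c(1−t) + m) = 1/(1 − 0.65×0.79 + 0.24) = 1/0.7265 ≈ 1.376.
Need ΔY = +€544 million, so ΔG = ΔY/k = (+€544 million) × 0.7265 ≈ +€395.2 million.
The government should increase government purchases by €395.2 million.

+€395.2 million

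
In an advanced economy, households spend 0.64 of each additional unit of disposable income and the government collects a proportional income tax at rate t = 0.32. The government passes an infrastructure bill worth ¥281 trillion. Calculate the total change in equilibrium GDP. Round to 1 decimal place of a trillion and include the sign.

Government-spending multiplier = 1/(1 − c(1−t)) = 1/(1 − 0.64×0.68) = 1/0.5648 ≈ 1.771.
ΔY = k × ΔG = (+¥281 trillion) / 0.5648 ≈ +¥497.5 trillion.

+¥497.5 trillion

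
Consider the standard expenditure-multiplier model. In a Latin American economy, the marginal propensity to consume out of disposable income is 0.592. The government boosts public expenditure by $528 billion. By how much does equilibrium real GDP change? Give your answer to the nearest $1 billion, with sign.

Government-spending multiplier = 1/(1 − MPC) = 1/(1 − 0.592) = 1/0.408 ≈ 2.451.
ΔY = k × ΔG = (+$528 billion) / 0.408 ≈ +$1,294 billion.

+$1,294 billion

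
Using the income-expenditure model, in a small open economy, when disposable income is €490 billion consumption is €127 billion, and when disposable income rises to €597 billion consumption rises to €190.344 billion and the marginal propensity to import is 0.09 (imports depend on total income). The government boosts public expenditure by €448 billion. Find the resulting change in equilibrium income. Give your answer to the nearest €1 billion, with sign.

+€900 billion

MPC = ΔC/ΔYd = (190.344 − 127)/(597 − 490) = 63.344/107 = 0.592.
Spending multiplier = 1/(1 − c + m) = 1/(1 − 0.592 + 0.09) = 1/0.498 ≈ 2.008.
ΔY = k × ΔG = (+€448 billion) / 0.498 ≈ +€900 billion.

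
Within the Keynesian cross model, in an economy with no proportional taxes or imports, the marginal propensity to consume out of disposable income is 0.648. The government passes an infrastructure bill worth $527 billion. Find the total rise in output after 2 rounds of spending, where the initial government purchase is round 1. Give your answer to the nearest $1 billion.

$868 billion

Round 1 adds ΔG = $527 billion; each later round is MPC = 0.648 times the previous.
After 2 rounds: 527 + 341.496 = ΔG·(1 − c^2)/(1 − c) = 527 × (1 − 0.419904)/0.352 ≈ $868 billion.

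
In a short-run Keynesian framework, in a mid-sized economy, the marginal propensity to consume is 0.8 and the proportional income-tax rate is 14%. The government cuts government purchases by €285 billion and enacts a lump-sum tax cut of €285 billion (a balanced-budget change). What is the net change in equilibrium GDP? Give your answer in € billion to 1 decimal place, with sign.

Expenditure multiplier = 1/(1 − c(1−t)) = 1/(1 − 0.8×0.86) = 1/0.312 ≈ 3.205.
ΔG contributes k·ΔG = (−€285 billion) / 0.312 ≈ −€913.5 billion.
ΔT of −€285 billion changes first-round spending by −c·ΔT = +€228 billion, contributing k·(−c·ΔT) = (+€228 billion) / 0.312 ≈ +€730.8 billion.
Net ΔY = k(ΔG − c·ΔT) = (−€57 billion) / 0.312 ≈ −€182.7 billion.

−€182.7 billion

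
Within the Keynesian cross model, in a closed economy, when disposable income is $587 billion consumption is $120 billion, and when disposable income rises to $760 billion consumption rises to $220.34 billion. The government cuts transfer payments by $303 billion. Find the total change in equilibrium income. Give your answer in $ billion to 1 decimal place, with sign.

−$418.4 billion

MPC = ΔC/ΔYd = (220.34 − 120)/(760 − 587) = 100.34/173 = 0.58.
The transfer change shifts disposable income by −$303 billion, so first-round consumption changes by c·ΔTR = 0.58 × (−$303 billion) = −$175.74 billion.
Expenditure multiplier = 1/(1 − MPC) = 1/(1 − 0.58) = 1/0.42 ≈ 2.381.
The transfer multiplier is c × k ≈ 1.381, so ΔY = k × (c·ΔTR) = (−$175.74 billion) / 0.42 ≈ −$418.4 billion.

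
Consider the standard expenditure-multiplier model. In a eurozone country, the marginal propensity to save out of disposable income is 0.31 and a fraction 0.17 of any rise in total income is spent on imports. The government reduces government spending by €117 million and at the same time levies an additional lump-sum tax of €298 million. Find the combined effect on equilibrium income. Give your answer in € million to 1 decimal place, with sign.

−€672.1 million

MPC = 1 − MPS = 1 − 0.31 = 0.69.
Expenditure multiplier = 1/(1 − c + m) = 1/(1 − 0.69 + 0.17) = 1/0.48 ≈ 2.083.
ΔG contributes k·ΔG = (−€117 million) / 0.48 ≈ −€243.8 million.
ΔT of +€298 million changes first-round spending by −c·ΔT = −€205.62 million, contributing k·(−c·ΔT) = (−€205.62 million) / 0.48 ≈ −€428.4 million.
Net ΔY = k(ΔG − c·ΔT) = (−€322.62 million) / 0.48 ≈ −€672.1 million.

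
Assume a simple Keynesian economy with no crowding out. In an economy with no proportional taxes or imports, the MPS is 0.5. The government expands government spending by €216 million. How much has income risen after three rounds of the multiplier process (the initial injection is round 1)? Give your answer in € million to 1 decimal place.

MPC = 1 − MPS = 1 − 0.5 = 0.5.
Round 1 adds ΔG = €216 million; each later round is MPC = 0.5 times the previous.
After 3 rounds: 216 + 108 + 54 = ΔG·(1 − c^3)/(1 − c) = 216 × (1 − 0.125)/0.5 = €378 million.

€378.0 million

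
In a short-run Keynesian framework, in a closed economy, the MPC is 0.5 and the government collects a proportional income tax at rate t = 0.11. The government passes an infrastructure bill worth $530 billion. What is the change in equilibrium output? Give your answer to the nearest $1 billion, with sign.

Spending multiplier = 1/(1 − c(1−t)) = 1/(1 − 0.5×0.89) = 1/0.555 ≈ 1.802.
ΔY = k × ΔG = (+$530 billion) / 0.555 ≈ +$955 billion.

+$955 billion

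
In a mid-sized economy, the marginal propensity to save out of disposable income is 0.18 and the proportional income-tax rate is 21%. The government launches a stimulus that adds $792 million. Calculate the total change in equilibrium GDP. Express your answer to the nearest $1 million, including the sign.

MPC = 1 − MPS = 1 − 0.18 = 0.82.
Spending multiplier = 1/(1 − c(1−t)) = 1/(1 − 0.82×0.79) = 1/0.3522 ≈ 2.839.
ΔY = k × ΔG = (+$792 million) / 0.3522 ≈ +$2,249 million.

+$2,249 million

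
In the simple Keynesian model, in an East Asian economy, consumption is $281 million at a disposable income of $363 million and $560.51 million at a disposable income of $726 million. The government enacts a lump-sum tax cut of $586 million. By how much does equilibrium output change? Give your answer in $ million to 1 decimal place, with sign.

MPC = ΔC/ΔYd = (560.51 − 281)/(726 − 363) = 279.51/363 = 0.77.
A lump-sum tax change of −$586 million shifts disposable income by +$586 million; first-round consumption changes by −c × ΔT = −0.77 × (−$586 million) = +$451.22 million.
Expenditure multiplier = 1/(1 − MPC) = 1/(1 − 0.77) = 1/0.23 ≈ 4.348.
The tax multiplier is −c × k ≈ −3.348, so ΔY = k × (−c·ΔT) = (+$451.22 million) / 0.23 ≈ +$1,961.8 million.

+$1,961.8 million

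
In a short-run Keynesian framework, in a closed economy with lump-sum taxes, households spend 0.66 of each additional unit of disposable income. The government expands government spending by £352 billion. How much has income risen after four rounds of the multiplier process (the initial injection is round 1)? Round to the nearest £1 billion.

Round 1 adds ΔG = £352 billion; each later round is MPC = 0.66 times the previous.
After 4 rounds: 352 + 232.32 + 153.3312 + 101.198592 = ΔG·(1 − c^4)/(1 − c) = 352 × (1 − 0.18974736)/0.34 ≈ £839 billion.

£839 billion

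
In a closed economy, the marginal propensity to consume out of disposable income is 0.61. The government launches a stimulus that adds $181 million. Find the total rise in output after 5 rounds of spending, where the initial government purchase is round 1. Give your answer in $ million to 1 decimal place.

$424.9 million

Round 1 adds ΔG = $181 million; each later round is MPC = 0.61 times the previous.
After 5 rounds: 181 + 110.41 + 67.3501 + 41.083561 + 25.06097221 = ΔG·(1 − c^5)/(1 − c) = 181 × (1 − 0.0844596301)/0.39 ≈ $424.9 million.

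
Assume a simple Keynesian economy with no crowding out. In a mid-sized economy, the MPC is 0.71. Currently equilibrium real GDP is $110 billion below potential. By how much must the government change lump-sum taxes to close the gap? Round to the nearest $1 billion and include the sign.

Spending multiplier = 1/(1 − MPC) = 1/(1 − 0.71) = 1/0.29 ≈ 3.448.
Tax multiplier = −c·k = −0.71/0.29 ≈ −2.448. Need ΔY = +$110 billion, so ΔT = ΔY/(−c·k) = −(+$110 billion) × 0.29 / 0.71 ≈ −$45 billion.
The government should cut lump-sum taxes by $45 billion.

−$45 billion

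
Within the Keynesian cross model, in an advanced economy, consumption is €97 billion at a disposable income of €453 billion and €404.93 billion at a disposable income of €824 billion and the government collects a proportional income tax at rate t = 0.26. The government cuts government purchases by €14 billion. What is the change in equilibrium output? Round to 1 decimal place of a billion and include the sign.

−€36.3 billion

MPC = ΔC/ΔYd = (404.93 − 97)/(824 − 453) = 307.93/371 = 0.83.
Government-spending multiplier = 1/(1 − c(1−t)) = 1/(1 − 0.83×0.74) = 1/0.3858 ≈ 2.592.
ΔY = k × ΔG = (−€14 billion) / 0.3858 ≈ −€36.3 billion.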